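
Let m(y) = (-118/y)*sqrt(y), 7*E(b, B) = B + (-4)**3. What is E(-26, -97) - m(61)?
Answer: -23 + 118*sqrt(61)/61 ≈ -7.8916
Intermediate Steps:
E(b, B) = -64/7 + B/7 (E(b, B) = (B + (-4)**3)/7 = (B - 64)/7 = (-64 + B)/7 = -64/7 + B/7)
m(y) = -118/sqrt(y)
E(-26, -97) - m(61) = (-64/7 + (1/7)*(-97)) - (-118)/sqrt(61) = (-64/7 - 97/7) - (-118)*sqrt(61)/61 = -23 - (-118)*sqrt(61)/61 = -23 + 118*sqrt(61)/61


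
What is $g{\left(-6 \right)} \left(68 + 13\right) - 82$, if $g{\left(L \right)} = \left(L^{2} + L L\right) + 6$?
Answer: $6236$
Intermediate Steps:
$g{\left(L \right)} = 6 + 2 L^{2}$ ($g{\left(L \right)} = \left(L^{2} + L^{2}\right) + 6 = 2 L^{2} + 6 = 6 + 2 L^{2}$)
$g{\left(-6 \right)} \left(68 + 13\right) - 82 = \left(6 + 2 \left(-6\right)^{2}\right) \left(68 + 13\right) - 82 = \left(6 + 2 \cdot 36\right) 81 - 82 = \left(6 + 72\right) 81 - 82 = 78 \cdot 81 - 82 = 6318 - 82 = 6236$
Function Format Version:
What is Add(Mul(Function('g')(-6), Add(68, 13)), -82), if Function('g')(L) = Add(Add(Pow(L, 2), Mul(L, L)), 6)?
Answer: 6236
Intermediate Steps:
Function('g')(L) = Add(6, Mul(2, Pow(L, 2))) (Function('g')(L) = Add(Add(Pow(L, 2), Pow(L, 2)), 6) = Add(Mul(2, Pow(L, 2)), 6) = Add(6, Mul(2, Pow(L, 2))))
Add(Mul(Function('g')(-6), Add(68, 13)), -82) = Add(Mul(Add(6, Mul(2, Pow(-6, 2))), Add(68, 13)), -82) = Add(Mul(Add(6, Mul(2, 36)), 81), -82) = Add(Mul(Add(6, 72), 81), -82) = Add(Mul(78, 81), -82) = Add(6318, -82) = 6236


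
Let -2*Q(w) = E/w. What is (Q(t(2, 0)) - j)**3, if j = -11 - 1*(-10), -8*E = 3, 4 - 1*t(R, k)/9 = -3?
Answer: 38272753/37933056 ≈ 1.0090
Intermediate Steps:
t(R, k) = 63 (t(R, k) = 36 - 9*(-3) = 36 + 27 = 63)
E = -3/8 (E = -1/8*3 = -3/8 ≈ -0.37500)
j = -1 (j = -11 + 10 = -1)
Q(w) = 3/(16*w) (Q(w) = -(-3)/(16*w) = 3/(16*w))
(Q(t(2, 0)) - j)**3 = ((3/16)/63 - 1*(-1))**3 = ((3/16)*(1/63) + 1)**3 = (1/336 + 1)**3 = (337/336)**3 = 38272753/37933056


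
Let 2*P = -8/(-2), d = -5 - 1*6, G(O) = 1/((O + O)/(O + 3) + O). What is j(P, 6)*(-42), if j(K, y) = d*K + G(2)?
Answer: 909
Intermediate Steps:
G(O) = 1/(O + 2*O/(3 + O)) (G(O) = 1/((2*O)/(3 + O) + O) = 1/(2*O/(3 + O) + O) = 1/(O + 2*O/(3 + O)))
d = -11 (d = -5 - 6 = -11)
P = 2 (P = (-8/(-2))/2 = (-8*(-½))/2 = (½)*4 = 2)
j(K, y) = 5/14 - 11*K (j(K, y) = -11*K + (3 + 2)/(2*(5 + 2)) = -11*K + (½)*5/7 = -11*K + (½)*(⅐)*5 = -11*K + 5/14 = 5/14 - 11*K)
j(P, 6)*(-42) = (5/14 - 11*2)*(-42) = (5/14 - 22)*(-42) = -303/14*(-42) = 909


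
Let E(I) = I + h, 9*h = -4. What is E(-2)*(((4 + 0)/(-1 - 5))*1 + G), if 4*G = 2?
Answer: 11/27 ≈ 0.40741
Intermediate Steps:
G = ½ (G = (¼)*2 = ½ ≈ 0.50000)
h = -4/9 (h = (⅑)*(-4) = -4/9 ≈ -0.44444)
E(I) = -4/9 + I (E(I) = I - 4/9 = -4/9 + I)
E(-2)*(((4 + 0)/(-1 - 5))*1 + G) = (-4/9 - 2)*(((4 + 0)/(-1 - 5))*1 + ½) = -22*((4/(-6))*1 + ½)/9 = -22*((4*(-⅙))*1 + ½)/9 = -22*(-⅔*1 + ½)/9 = -22*(-⅔ + ½)/9 = -22/9*(-⅙) = 11/27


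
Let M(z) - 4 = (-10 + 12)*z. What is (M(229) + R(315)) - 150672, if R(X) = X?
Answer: -149895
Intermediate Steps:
M(z) = 4 + 2*z (M(z) = 4 + (-10 + 12)*z = 4 + 2*z)
(M(229) + R(315)) - 150672 = ((4 + 2*229) + 315) - 150672 = ((4 + 458) + 315) - 150672 = (462 + 315) - 150672 = 777 - 150672 = -149895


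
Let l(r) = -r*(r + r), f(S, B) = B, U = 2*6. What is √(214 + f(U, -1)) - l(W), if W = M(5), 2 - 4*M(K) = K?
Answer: 9/8 + √213 ≈ 15.720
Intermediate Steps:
M(K) = ½ - K/4
U = 12
W = -¾ (W = ½ - ¼*5 = ½ - 5/4 = -¾ ≈ -0.75000)
l(r) = -2*r² (l(r) = -r*2*r = -2*r²)
√(214 + f(U, -1)) - l(W) = √(214 - 1) - (-2)*(-¾)² = √213 - (-2)*9/16 = √213 - 1*(-9/8) = √213 + 9/8 = 9/8 + √213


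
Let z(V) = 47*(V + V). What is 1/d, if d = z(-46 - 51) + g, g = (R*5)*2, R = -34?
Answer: -1/9458 ≈ -0.00010573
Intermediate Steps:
g = -340 (g = -34*5*2 = -170*2 = -340)
z(V) = 94*V (z(V) = 47*(2*V) = 94*V)
d = -9458 (d = 94*(-46 - 51) - 340 = 94*(-97) - 340 = -9118 - 340 = -9458)
1/d = 1/(-9458) = -1/9458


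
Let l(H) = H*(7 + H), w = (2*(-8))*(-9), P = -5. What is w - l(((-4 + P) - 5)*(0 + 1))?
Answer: 46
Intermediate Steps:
w = 144 (w = -16*(-9) = 144)
w - l(((-4 + P) - 5)*(0 + 1)) = 144 - ((-4 - 5) - 5)*(0 + 1)*(7 + ((-4 - 5) - 5)*(0 + 1)) = 144 - (-9 - 5)*1*(7 + (-9 - 5)*1) = 144 - (-14*1)*(7 - 14*1) = 144 - (-14)*(7 - 14) = 144 - (-14)*(-7) = 144 - 1*98 = 144 - 98 = 46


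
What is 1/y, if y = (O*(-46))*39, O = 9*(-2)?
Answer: 1/32292 ≈ 3.0967e-5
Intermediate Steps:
O = -18
y = 32292 (y = -18*(-46)*39 = 828*39 = 32292)
1/y = 1/32292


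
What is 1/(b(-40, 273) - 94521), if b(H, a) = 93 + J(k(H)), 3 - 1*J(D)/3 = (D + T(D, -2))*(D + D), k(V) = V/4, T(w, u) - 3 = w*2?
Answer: -1/96039 ≈ -1.0412e-5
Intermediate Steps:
T(w, u) = 3 + 2*w (T(w, u) = 3 + w*2 = 3 + 2*w)
k(V) = V/4 (k(V) = V*(¼) = V/4)
J(D) = 9 - 6*D*(3 + 3*D) (J(D) = 9 - 3*(D + (3 + 2*D))*(D + D) = 9 - 3*(3 + 3*D)*2*D = 9 - 6*D*(3 + 3*D))
b(H, a) = 102 - 9*H/2 - 9*H²/8 (b(H, a) = 93 + (9 - 9*H/2 - 18*H²/16) = 93 + (9 - 9*H/2 - 9*H²/8) = 102 - 9*H/2 - 9*H²/8)
1/(b(-40, 273) - 94521) = 1/((102 - 9/2*(-40) - 9/8*(-40)²) - 94521) = 1/((102 + 180 - 9/8*1600) - 94521) = 1/((102 + 180 - 1800) - 94521) = 1/(-1518 - 94521) = 1/(-96039) = -1/96039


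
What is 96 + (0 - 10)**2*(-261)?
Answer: -26004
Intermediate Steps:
96 + (0 - 10)**2*(-261) = 96 + (-10)**2*(-261) = 96 + 100*(-261) = 96 - 26100 = -26004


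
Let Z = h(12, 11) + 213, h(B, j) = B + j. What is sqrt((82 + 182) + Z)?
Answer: 10*sqrt(5) ≈ 22.361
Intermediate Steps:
Z = 236 (Z = (12 + 11) + 213 = 23 + 213 = 236)
sqrt((82 + 182) + Z) = sqrt((82 + 182) + 236) = sqrt(264 + 236) = sqrt(500) = 10*sqrt(5)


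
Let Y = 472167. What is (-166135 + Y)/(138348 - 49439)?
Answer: 306032/88909 ≈ 3.4421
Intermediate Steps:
(-166135 + Y)/(138348 - 49439) = (-166135 + 472167)/(138348 - 49439) = 306032/88909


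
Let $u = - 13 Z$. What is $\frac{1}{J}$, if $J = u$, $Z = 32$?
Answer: $- \frac{1}{416} \approx -0.0024038$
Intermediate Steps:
$u = -416$ ($u = \left(-13\right) 32 = -416$)
$J = -416$
$\frac{1}{J} = \frac{1}{-416} = - \frac{1}{416}$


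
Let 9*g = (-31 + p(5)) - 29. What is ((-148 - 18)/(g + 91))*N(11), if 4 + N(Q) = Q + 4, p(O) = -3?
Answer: -913/42 ≈ -21.738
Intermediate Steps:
N(Q) = Q (N(Q) = -4 + (Q + 4) = -4 + (4 + Q) = Q)
g = -7 (g = ((-31 - 3) - 29)/9 = (-34 - 29)/9 = (⅑)*(-63) = -7)
((-148 - 18)/(g + 91))*N(11) = ((-148 - 18)/(-7 + 91))*11 = -166/84*11 = -166*1/84*11 = -83/42*11 = -913/42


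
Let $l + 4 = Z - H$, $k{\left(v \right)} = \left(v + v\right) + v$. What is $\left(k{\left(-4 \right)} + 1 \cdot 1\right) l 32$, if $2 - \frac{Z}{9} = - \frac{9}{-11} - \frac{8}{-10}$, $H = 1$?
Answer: $\frac{2752}{5} \approx 550.4$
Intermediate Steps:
$k{\left(v \right)} = 3 v$ ($k{\left(v \right)} = 2 v + v = 3 v$)
$Z = \frac{189}{55}$ ($Z = 18 - 9 \left(- \frac{9}{-11} - \frac{8}{-10}\right) = 18 - 9 \left(\left(-9\right) \left(- \frac{1}{11}\right) - - \frac{4}{5}\right) = 18 - 9 \left(\frac{9}{11} + \frac{4}{5}\right) = 18 - \frac{801}{55} = \frac{189}{55} \approx 3.4364$)
$l = - \frac{86}{55}$ ($l = -4 + \left(\frac{189}{55} - 1\right) = -4 + \frac{134}{55} = - \frac{86}{55} \approx -1.5636$)
$\left(k{\left(-4 \right)} + 1 \cdot 1\right) l 32 = \left(3 \left(-4\right) + 1 \cdot 1\right) \left(- \frac{86}{55}\right) 32 = \left(-12 + 1\right) \left(- \frac{86}{55}\right) 32 = \left(-11\right) \left(- \frac{86}{55}\right) 32 = \frac{86}{5} \cdot 32 = \frac{2752}{5}$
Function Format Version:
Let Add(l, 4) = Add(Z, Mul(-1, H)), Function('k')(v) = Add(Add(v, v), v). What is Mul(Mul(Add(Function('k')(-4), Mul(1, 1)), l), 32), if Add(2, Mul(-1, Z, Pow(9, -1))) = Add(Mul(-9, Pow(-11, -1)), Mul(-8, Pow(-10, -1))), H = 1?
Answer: Rational(2752, 5) ≈ 550.40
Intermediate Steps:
Function('k')(v) = Mul(3, v) (Function('k')(v) = Add(Mul(2, v), v) = Mul(3, v))
Z = Rational(189, 55) (Z = Add(18, Mul(-9, Add(Mul(-9, Pow(-11, -1)), Mul(-8, Pow(-10, -1))))) = Add(18, Mul(-9, Add(Mul(-9, Rational(-1, 11)), Mul(-8, Rational(-1, 10))))) = Add(18, Mul(-9, Add(Rational(9, 11), Rational(4, 5)))) = Add(18, Mul(-9, Rational(89, 55))) = Add(18, Rational(-801, 55)) = Rational(189, 55) ≈ 3.4364)
l = Rational(-86, 55) (l = Add(-4, Add(Rational(189, 55), Mul(-1, 1))) = Add(-4, Add(Rational(189, 55), -1)) = Add(-4, Rational(134, 55)) = Rational(-86, 55) ≈ -1.5636)
Mul(Mul(Add(Function('k')(-4), Mul(1, 1)), l), 32) = Mul(Mul(Add(Mul(3, -4), Mul(1, 1)), Rational(-86, 55)), 32) = Mul(Mul(Add(-12, 1), Rational(-86, 55)), 32) = Mul(Mul(-11, Rational(-86, 55)), 32) = Mul(Rational(86, 5), 32) = Rational(2752, 5)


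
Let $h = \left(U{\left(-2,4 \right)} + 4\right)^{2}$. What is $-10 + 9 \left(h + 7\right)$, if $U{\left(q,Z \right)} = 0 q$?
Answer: $197$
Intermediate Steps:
$U{\left(q,Z \right)} = 0$
$h = 16$ ($h = \left(0 + 4\right)^{2} = 4^{2} = 16$)
$-10 + 9 \left(h + 7\right) = -10 + 9 \left(16 + 7\right) = -10 + 9 \cdot 23 = -10 + 207 = 197$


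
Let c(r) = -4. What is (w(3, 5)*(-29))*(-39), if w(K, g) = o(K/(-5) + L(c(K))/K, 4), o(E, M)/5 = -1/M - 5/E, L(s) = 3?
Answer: -288405/4 ≈ -72101.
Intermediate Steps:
o(E, M) = -25/E - 5/M (o(E, M) = 5*(-1/M - 5/E) = -25/E - 5/M)
w(K, g) = -5/4 - 25/(3/K - K/5) (w(K, g) = -25/(K/(-5) + 3/K) - 5/4 = -25/(K*(-⅕) + 3/K) - 5*¼ = -25/(-K/5 + 3/K) - 5/4 = -25/(3/K - K/5) - 5/4 = -5/4 - 25/(3/K - K/5))
(w(3, 5)*(-29))*(-39) = ((5*(15 - 1*3² + 100*3)/(4*(-15 + 3²)))*(-29))*(-39) = ((5*(15 - 1*9 + 300)/(4*(-15 + 9)))*(-29))*(-39) = (((5/4)*(15 - 9 + 300)/(-6))*(-29))*(-39) = (((5/4)*(-⅙)*306)*(-29))*(-39) = -255/4*(-29)*(-39) = (7395/4)*(-39) = -288405/4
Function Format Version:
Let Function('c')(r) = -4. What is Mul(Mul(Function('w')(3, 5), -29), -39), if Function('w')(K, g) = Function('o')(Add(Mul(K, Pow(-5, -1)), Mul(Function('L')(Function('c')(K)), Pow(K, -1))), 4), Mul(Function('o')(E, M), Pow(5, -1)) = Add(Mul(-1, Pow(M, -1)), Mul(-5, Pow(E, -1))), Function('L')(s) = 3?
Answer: Rational(-288405, 4) ≈ -72101.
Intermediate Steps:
Function('o')(E, M) = Add(Mul(-25, Pow(E, -1)), Mul(-5, Pow(M, -1))) (Function('o')(E, M) = Mul(5, Add(Mul(-1, Pow(M, -1)), Mul(-5, Pow(E, -1)))) = Add(Mul(-25, Pow(E, -1)), Mul(-5, Pow(M, -1))))
Function('w')(K, g) = Add(Rational(-5, 4), Mul(-25, Pow(Add(Mul(3, Pow(K, -1)), Mul(Rational(-1, 5), K)), -1))) (Function('w')(K, g) = Add(Mul(-25, Pow(Add(Mul(K, Pow(-5, -1)), Mul(3, Pow(K, -1))), -1)), Mul(-5, Pow(4, -1))) = Add(Mul(-25, Pow(Add(Mul(K, Rational(-1, 5)), Mul(3, Pow(K, -1))), -1)), Mul(-5, Rational(1, 4))) = Add(Mul(-25, Pow(Add(Mul(Rational(-1, 5), K), Mul(3, Pow(K, -1))), -1)), Rational(-5, 4)) = Add(Mul(-25, Pow(Add(Mul(3, Pow(K, -1)), Mul(Rational(-1, 5), K)), -1)), Rational(-5, 4)) = Add(Rational(-5, 4), Mul(-25, Pow(Add(Mul(3, Pow(K, -1)), Mul(Rational(-1, 5), K)), -1))))
Mul(Mul(Function('w')(3, 5), -29), -39) = Mul(Mul(Mul(Rational(5, 4), Pow(Add(-15, Pow(3, 2)), -1), Add(15, Mul(-1, Pow(3, 2)), Mul(100, 3))), -29), -39) = Mul(Mul(Mul(Rational(5, 4), Pow(Add(-15, 9), -1), Add(15, Mul(-1, 9), 300)), -29), -39) = Mul(Mul(Mul(Rational(5, 4), Pow(-6, -1), Add(15, -9, 300)), -29), -39) = Mul(Mul(Mul(Rational(5, 4), Rational(-1, 6), 306), -29), -39) = Mul(Mul(Rational(-255, 4), -29), -39) = Mul(Rational(7395, 4), -39) = Rational(-288405, 4)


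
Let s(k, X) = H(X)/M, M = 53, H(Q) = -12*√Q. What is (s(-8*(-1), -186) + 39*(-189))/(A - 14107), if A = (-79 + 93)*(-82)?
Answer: 273/565 + 4*I*√186/269505 ≈ 0.48319 + 0.00020242*I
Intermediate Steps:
A = -1148 (A = 14*(-82) = -1148)
s(k, X) = -12*√X/53
(s(-8*(-1), -186) + 39*(-189))/(A - 14107) = (-12*I*√186/53 + 39*(-189))/(-1148 - 14107) = (-12*I*√186/53 - 7371)/(-15255) = (-12*I*√186/53 - 7371)*(-1/15255) = (-7371 - 12*I*√186/53)*(-1/15255) = 273/565 + 4*I*√186/269505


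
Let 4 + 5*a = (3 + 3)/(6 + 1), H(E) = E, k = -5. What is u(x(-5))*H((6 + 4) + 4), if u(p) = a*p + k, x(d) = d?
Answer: -26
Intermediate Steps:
a = -22/35 (a = -⅘ + ((3 + 3)/(6 + 1))/5 = -⅘ + (6/7)/5 = -⅘ + (6*(⅐))/5 = -⅘ + (⅕)*(6/7) = -⅘ + 6/35 = -22/35 ≈ -0.62857)
u(p) = -5 - 22*p/35 (u(p) = -22*p/35 - 5 = -5 - 22*p/35)
u(x(-5))*H((6 + 4) + 4) = (-5 - 22/35*(-5))*((6 + 4) + 4) = (-5 + 22/7)*(10 + 4) = -13/7*14 = -26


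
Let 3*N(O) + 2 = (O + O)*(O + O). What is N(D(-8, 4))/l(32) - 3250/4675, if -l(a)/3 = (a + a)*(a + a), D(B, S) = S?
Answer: -2401957/3446784 ≈ -0.69687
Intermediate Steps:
l(a) = -12*a² (l(a) = -3*(a + a)*(a + a) = -3*2*a*2*a = -12*a²)
N(O) = -⅔ + 4*O²/3 (N(O) = -⅔ + ((O + O)*(O + O))/3 = -⅔ + ((2*O)*(2*O))/3 = -⅔ + (4*O²)/3 = -⅔ + 4*O²/3)
N(D(-8, 4))/l(32) - 3250/4675 = (-⅔ + (4/3)*4²)/((-12*32²)) - 3250/4675 = (-⅔ + (4/3)*16)/((-12*1024)) - 3250*1/4675 = (-⅔ + 64/3)/(-12288) - 130/187 = (62/3)*(-1/12288) - 130/187 = -31/18432 - 130/187 = -2401957/3446784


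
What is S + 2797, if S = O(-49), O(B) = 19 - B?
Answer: 2865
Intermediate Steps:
S = 68 (S = 19 - 1*(-49) = 19 + 49 = 68)
S + 2797 = 68 + 2797 = 2865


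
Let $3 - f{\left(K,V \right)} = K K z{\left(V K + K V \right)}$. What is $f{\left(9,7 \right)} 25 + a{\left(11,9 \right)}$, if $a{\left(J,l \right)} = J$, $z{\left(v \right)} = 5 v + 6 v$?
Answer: $-2806564$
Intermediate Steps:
$z{\left(v \right)} = 11 v$
$f{\left(K,V \right)} = 3 - 22 V K^{3}$ ($f{\left(K,V \right)} = 3 - K K 11 \left(V K + K V\right) = 3 - K^{2} \cdot 11 \left(K V + K V\right) = 3 - K^{2} \cdot 11 \cdot 2 K V = 3 - K^{2} \cdot 22 K V = 3 - 22 V K^{3}$)
$f{\left(9,7 \right)} 25 + a{\left(11,9 \right)} = \left(3 - 154 \cdot 9^{3}\right) 25 + 11 = \left(3 - 154 \cdot 729\right) 25 + 11 = \left(3 - 112266\right) 25 + 11 = \left(-112263\right) 25 + 11 = -2806575 + 11 = -2806564$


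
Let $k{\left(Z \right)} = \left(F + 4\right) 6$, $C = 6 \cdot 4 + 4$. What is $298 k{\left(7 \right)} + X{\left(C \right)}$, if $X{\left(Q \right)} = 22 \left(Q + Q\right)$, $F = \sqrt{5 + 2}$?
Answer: $8384 + 1788 \sqrt{7} \approx 13115.0$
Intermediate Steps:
$C = 28$ ($C = 24 + 4 = 28$)
$F = \sqrt{7} \approx 2.6458$
$X{\left(Q \right)} = 44 Q$ ($X{\left(Q \right)} = 22 \cdot 2 Q = 44 Q$)
$k{\left(Z \right)} = 24 + 6 \sqrt{7}$ ($k{\left(Z \right)} = \left(\sqrt{7} + 4\right) 6 = \left(4 + \sqrt{7}\right) 6 = 24 + 6 \sqrt{7}$)
$298 k{\left(7 \right)} + X{\left(C \right)} = 298 \left(24 + 6 \sqrt{7}\right) + 44 \cdot 28 = \left(7152 + 1788 \sqrt{7}\right) + 1232 = 8384 + 1788 \sqrt{7}$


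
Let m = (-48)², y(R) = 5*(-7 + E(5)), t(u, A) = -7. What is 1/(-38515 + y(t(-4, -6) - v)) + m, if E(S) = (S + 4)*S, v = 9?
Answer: 88300799/38325 ≈ 2304.0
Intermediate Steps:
E(S) = S*(4 + S) (E(S) = (4 + S)*S = S*(4 + S))
y(R) = 190 (y(R) = 5*(-7 + 5*(4 + 5)) = 5*(-7 + 5*9) = 5*(-7 + 45) = 5*38 = 190)
m = 2304
1/(-38515 + y(t(-4, -6) - v)) + m = 1/(-38515 + 190) + 2304 = 1/(-38325) + 2304 = -1/38325 + 2304 = 88300799/38325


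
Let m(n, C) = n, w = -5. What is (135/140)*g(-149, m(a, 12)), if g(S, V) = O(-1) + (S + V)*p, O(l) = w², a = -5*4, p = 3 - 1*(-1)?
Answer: -2511/4 ≈ -627.75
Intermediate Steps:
p = 4 (p = 3 + 1 = 4)
a = -20
O(l) = 25 (O(l) = (-5)² = 25)
g(S, V) = 25 + 4*S + 4*V (g(S, V) = 25 + (S + V)*4 = 25 + (4*S + 4*V) = 25 + 4*S + 4*V)
(135/140)*g(-149, m(a, 12)) = (135/140)*(25 + 4*(-149) + 4*(-20)) = (135*(1/140))*(25 - 596 - 80) = (27/28)*(-651) = -2511/4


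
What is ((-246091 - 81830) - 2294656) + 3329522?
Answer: 706945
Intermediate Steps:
((-246091 - 81830) - 2294656) + 3329522 = (-327921 - 2294656) + 3329522 = -2622577 + 3329522 = 706945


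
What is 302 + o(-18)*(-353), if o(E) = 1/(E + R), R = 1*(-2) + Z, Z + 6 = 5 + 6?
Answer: 4883/15 ≈ 325.53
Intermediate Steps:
Z = 5 (Z = -6 + (5 + 6) = -6 + 11 = 5)
R = 3 (R = 1*(-2) + 5 = -2 + 5 = 3)
o(E) = 1/(3 + E) (o(E) = 1/(E + 3) = 1/(3 + E))
302 + o(-18)*(-353) = 302 - 353/(3 - 18) = 302 - 353/(-15) = 302 - 1/15*(-353) = 302 + 353/15 = 4883/15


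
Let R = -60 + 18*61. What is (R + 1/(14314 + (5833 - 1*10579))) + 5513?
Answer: 62679969/9568 ≈ 6551.0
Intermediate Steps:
R = 1038 (R = -60 + 1098 = 1038)
(R + 1/(14314 + (5833 - 1*10579))) + 5513 = (1038 + 1/(14314 + (5833 - 1*10579))) + 5513 = (1038 + 1/(14314 + (5833 - 10579))) + 5513 = (1038 + 1/(14314 - 4746)) + 5513 = (1038 + 1/9568) + 5513 = 9931585/9568 + 5513 = 62679969/9568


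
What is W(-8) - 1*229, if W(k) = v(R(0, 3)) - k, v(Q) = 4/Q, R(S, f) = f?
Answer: -659/3 ≈ -219.67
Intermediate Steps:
W(k) = 4/3 - k
W(-8) - 1*229 = (4/3 - 1*(-8)) - 1*229 = (4/3 + 8) - 229 = 28/3 - 229 = -659/3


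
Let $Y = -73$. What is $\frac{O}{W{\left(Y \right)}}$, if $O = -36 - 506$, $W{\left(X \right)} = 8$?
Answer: $- \frac{271}{4} \approx -67.75$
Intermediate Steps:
$O = -542$ ($O = -36 - 506 = -542$)
$\frac{O}{W{\left(Y \right)}} = - \frac{542}{8} = \left(-542\right) \frac{1}{8} = - \frac{271}{4}$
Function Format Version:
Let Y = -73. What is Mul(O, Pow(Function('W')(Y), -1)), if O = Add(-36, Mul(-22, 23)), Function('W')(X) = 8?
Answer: Rational(-271, 4) ≈ -67.750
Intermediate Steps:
O = -542 (O = Add(-36, -506) = -542)
Mul(O, Pow(Function('W')(Y), -1)) = Mul(-542, Pow(8, -1)) = Mul(-542, Rational(1, 8)) = Rational(-271, 4)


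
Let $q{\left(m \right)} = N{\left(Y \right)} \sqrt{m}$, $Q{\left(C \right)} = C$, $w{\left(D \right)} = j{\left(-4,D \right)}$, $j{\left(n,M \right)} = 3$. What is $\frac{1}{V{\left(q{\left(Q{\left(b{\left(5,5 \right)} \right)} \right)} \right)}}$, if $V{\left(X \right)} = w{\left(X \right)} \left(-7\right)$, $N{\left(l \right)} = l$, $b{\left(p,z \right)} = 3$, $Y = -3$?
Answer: $- \frac{1}{21} \approx -0.047619$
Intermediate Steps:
$w{\left(D \right)} = 3$
$q{\left(m \right)} = - 3 \sqrt{m}$
$V{\left(X \right)} = -21$ ($V{\left(X \right)} = 3 \left(-7\right) = -21$)
$\frac{1}{V{\left(q{\left(Q{\left(b{\left(5,5 \right)} \right)} \right)} \right)}} = \frac{1}{-21} = - \frac{1}{21}$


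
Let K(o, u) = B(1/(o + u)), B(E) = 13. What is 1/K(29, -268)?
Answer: 1/13 ≈ 0.076923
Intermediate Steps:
K(o, u) = 13
1/K(29, -268) = 1/13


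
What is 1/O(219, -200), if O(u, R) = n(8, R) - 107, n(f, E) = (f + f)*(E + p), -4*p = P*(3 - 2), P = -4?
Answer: -1/3291 ≈ -0.00030386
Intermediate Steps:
p = 1 (p = -(-1)*(3 - 2) = -(-1) = -1/4*(-4) = 1)
n(f, E) = 2*f*(1 + E) (n(f, E) = (f + f)*(E + 1) = (2*f)*(1 + E) = 2*f*(1 + E))
O(u, R) = -91 + 16*R (O(u, R) = 2*8*(1 + R) - 107 = (16 + 16*R) - 107 = -91 + 16*R)
1/O(219, -200) = 1/(-91 + 16*(-200)) = 1/(-91 - 3200) = 1/(-3291) = -1/3291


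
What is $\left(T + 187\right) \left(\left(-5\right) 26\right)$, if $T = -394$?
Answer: $26910$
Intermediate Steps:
$\left(T + 187\right) \left(\left(-5\right) 26\right) = \left(-394 + 187\right) \left(\left(-5\right) 26\right) = \left(-207\right) \left(-130\right) = 26910$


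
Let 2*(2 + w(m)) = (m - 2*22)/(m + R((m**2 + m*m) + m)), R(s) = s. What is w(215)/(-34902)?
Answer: 41261/720377280 ≈ 5.7277e-5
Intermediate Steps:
w(m) = -2 + (-44 + m)/(2*(2*m + 2*m**2)) (w(m) = -2 + ((m - 2*22)/(m + ((m**2 + m*m) + m)))/2 = -2 + ((m - 44)/(m + ((m**2 + m**2) + m)))/2 = -2 + ((-44 + m)/(m + (2*m**2 + m)))/2 = -2 + ((-44 + m)/(m + (m + 2*m**2)))/2 = -2 + ((-44 + m)/(2*m + 2*m**2))/2 = -2 + (-44 + m)/(2*(2*m + 2*m**2)))
w(215)/(-34902) = ((1/4)*(-44 - 8*215**2 - 7*215)/(215*(1 + 215)))/(-34902) = ((1/4)*(1/215)*(-44 - 8*46225 - 1505)/216)*(-1/34902) = ((1/4)*(1/215)*(1/216)*(-44 - 369800 - 1505))*(-1/34902) = ((1/4)*(1/215)*(1/216)*(-371349))*(-1/34902) = -41261/20640*(-1/34902) = 41261/720377280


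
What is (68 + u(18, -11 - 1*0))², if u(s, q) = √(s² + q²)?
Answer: (68 + √445)² ≈ 7937.9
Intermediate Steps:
u(s, q) = √(q² + s²)
(68 + u(18, -11 - 1*0))² = (68 + √((-11 - 1*0)² + 18²))² = (68 + √((-11 + 0)² + 324))² = (68 + √((-11)² + 324))² = (68 + √(121 + 324))² = (68 + √445)²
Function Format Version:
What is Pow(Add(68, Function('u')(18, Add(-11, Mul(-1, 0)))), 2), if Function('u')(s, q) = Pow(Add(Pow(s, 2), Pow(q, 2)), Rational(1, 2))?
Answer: Pow(Add(68, Pow(445, Rational(1, 2))), 2) ≈ 7937.9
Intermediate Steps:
Function('u')(s, q) = Pow(Add(Pow(q, 2), Pow(s, 2)), Rational(1, 2))
Pow(Add(68, Function('u')(18, Add(-11, Mul(-1, 0)))), 2) = Pow(Add(68, Pow(Add(Pow(Add(-11, Mul(-1, 0)), 2), Pow(18, 2)), Rational(1, 2))), 2) = Pow(Add(68, Pow(Add(Pow(Add(-11, 0), 2), 324), Rational(1, 2))), 2) = Pow(Add(68, Pow(Add(Pow(-11, 2), 324), Rational(1, 2))), 2) = Pow(Add(68, Pow(Add(121, 324), Rational(1, 2))), 2) = Pow(Add(68, Pow(445, Rational(1, 2))), 2)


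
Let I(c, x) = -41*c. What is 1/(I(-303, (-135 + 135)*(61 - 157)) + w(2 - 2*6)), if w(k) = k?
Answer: 1/12413 ≈ 8.0561e-5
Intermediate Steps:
1/(I(-303, (-135 + 135)*(61 - 157)) + w(2 - 2*6)) = 1/(-41*(-303) + (2 - 2*6)) = 1/(12423 + (2 - 12)) = 1/(12423 - 10) = 1/12413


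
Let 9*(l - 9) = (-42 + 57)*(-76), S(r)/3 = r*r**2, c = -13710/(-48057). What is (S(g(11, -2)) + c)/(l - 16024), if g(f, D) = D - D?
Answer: -2742/155144015 ≈ -1.7674e-5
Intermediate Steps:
g(f, D) = 0
c = 4570/16019 (c = -13710*(-1/48057) = 4570/16019 ≈ 0.28529)
S(r) = 3*r**3 (S(r) = 3*(r*r**2) = 3*r**3)
l = -353/3 (l = 9 + ((-42 + 57)*(-76))/9 = 9 + (15*(-76))/9 = 9 + (1/9)*(-1140) = 9 - 380/3 = -353/3 ≈ -117.67)
(S(g(11, -2)) + c)/(l - 16024) = (3*0**3 + 4570/16019)/(-353/3 - 16024) = (3*0 + 4570/16019)/(-48425/3) = (0 + 4570/16019)*(-3/48425) = (4570/16019)*(-3/48425) = -2742/155144015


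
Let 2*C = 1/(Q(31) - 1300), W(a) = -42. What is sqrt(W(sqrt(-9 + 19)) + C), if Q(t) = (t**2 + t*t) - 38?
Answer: I*sqrt(3581015)/292 ≈ 6.4807*I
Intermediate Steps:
Q(t) = -38 + 2*t**2 (Q(t) = (t**2 + t**2) - 38 = 2*t**2 - 38 = -38 + 2*t**2)
C = 1/1168 (C = 1/(2*((-38 + 2*31**2) - 1300)) = 1/(2*((-38 + 2*961) - 1300)) = 1/(2*((-38 + 1922) - 1300)) = 1/(2*(1884 - 1300)) = (1/2)/584 = (1/2)*(1/584) = 1/1168 ≈ 0.00085616)
sqrt(W(sqrt(-9 + 19)) + C) = sqrt(-42 + 1/1168) = sqrt(-49055/1168) = I*sqrt(3581015)/292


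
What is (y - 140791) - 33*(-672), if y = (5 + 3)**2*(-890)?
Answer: -175575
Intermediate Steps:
y = -56960 (y = 8**2*(-890) = 64*(-890) = -56960)
(y - 140791) - 33*(-672) = (-56960 - 140791) - 33*(-672) = -197751 + 22176 = -175575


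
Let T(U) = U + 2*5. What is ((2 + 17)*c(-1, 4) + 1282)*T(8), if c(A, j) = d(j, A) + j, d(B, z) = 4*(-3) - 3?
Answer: 19314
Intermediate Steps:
d(B, z) = -15 (d(B, z) = -12 - 3 = -15)
c(A, j) = -15 + j
T(U) = 10 + U (T(U) = U + 10 = 10 + U)
((2 + 17)*c(-1, 4) + 1282)*T(8) = ((2 + 17)*(-15 + 4) + 1282)*(10 + 8) = (19*(-11) + 1282)*18 = (-209 + 1282)*18 = 1073*18 = 19314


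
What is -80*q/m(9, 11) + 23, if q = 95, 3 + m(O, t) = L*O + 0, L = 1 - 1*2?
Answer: 1969/3 ≈ 656.33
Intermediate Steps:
L = -1 (L = 1 - 2 = -1)
m(O, t) = -3 - O (m(O, t) = -3 + (-O + 0) = -3 - O)
-80*q/m(9, 11) + 23 = -7600/(-3 - 1*9) + 23 = -7600/(-3 - 9) + 23 = -7600/(-12) + 23 = -7600*(-1)/12 + 23 = -80*(-95/12) + 23 = 1900/3 + 23 = 1969/3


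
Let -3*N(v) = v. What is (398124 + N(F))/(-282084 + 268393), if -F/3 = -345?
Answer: -397779/13691 ≈ -29.054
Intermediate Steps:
F = 1035 (F = -3*(-345) = 1035)
N(v) = -v/3
(398124 + N(F))/(-282084 + 268393) = (398124 - ⅓*1035)/(-282084 + 268393) = (398124 - 345)/(-13691) = 397779*(-1/13691) = -397779/13691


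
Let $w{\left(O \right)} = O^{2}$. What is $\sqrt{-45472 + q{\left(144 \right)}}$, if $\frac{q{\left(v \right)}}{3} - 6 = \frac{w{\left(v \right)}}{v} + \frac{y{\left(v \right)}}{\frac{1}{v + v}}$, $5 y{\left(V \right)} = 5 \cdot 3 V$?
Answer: $\sqrt{328226} \approx 572.91$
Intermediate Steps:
$y{\left(V \right)} = 3 V$ ($y{\left(V \right)} = \frac{5 \cdot 3 V}{5} = \frac{15 V}{5} = 3 V$)
$q{\left(v \right)} = 18 + 3 v + 18 v^{2}$ ($q{\left(v \right)} = 18 + 3 \left(\frac{v^{2}}{v} + \frac{3 v}{\frac{1}{v + v}}\right) = 18 + 3 \left(v + \frac{3 v}{\frac{1}{2 v}}\right) = 18 + 3 \left(v + \frac{3 v}{\frac{1}{2} \frac{1}{v}}\right) = 18 + 3 \left(v + 3 v 2 v\right) = 18 + 3 \left(v + 6 v^{2}\right) = 18 + \left(3 v + 18 v^{2}\right) = 18 + 3 v + 18 v^{2}$)
$\sqrt{-45472 + q{\left(144 \right)}} = \sqrt{-45472 + \left(18 + 3 \cdot 144 + 18 \cdot 144^{2}\right)} = \sqrt{-45472 + \left(18 + 432 + 18 \cdot 20736\right)} = \sqrt{-45472 + \left(18 + 432 + 373248\right)} = \sqrt{-45472 + 373698} = \sqrt{328226}$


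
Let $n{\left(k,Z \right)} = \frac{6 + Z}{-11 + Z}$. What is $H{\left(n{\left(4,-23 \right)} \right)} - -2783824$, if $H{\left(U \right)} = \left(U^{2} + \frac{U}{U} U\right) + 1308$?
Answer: $\frac{11140531}{4} \approx 2.7851 \cdot 10^{6}$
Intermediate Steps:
$n{\left(k,Z \right)} = \frac{6 + Z}{-11 + Z}$
$H{\left(U \right)} = 1308 + U + U^{2}$ ($H{\left(U \right)} = \left(U^{2} + 1 U\right) + 1308 = \left(U^{2} + U\right) + 1308 = \left(U + U^{2}\right) + 1308 = 1308 + U + U^{2}$)
$H{\left(n{\left(4,-23 \right)} \right)} - -2783824 = \left(1308 + \frac{6 - 23}{-11 - 23} + \left(\frac{6 - 23}{-11 - 23}\right)^{2}\right) - -2783824 = \left(1308 + \frac{1}{-34} \left(-17\right) + \left(\frac{1}{-34} \left(-17\right)\right)^{2}\right) + 2783824 = \left(1308 - - \frac{1}{2} + \left(\left(- \frac{1}{34}\right) \left(-17\right)\right)^{2}\right) + 2783824 = \left(1308 + \frac{1}{2} + \left(\frac{1}{2}\right)^{2}\right) + 2783824 = \left(1308 + \frac{1}{2} + \frac{1}{4}\right) + 2783824 = \frac{5235}{4} + 2783824 = \frac{11140531}{4}$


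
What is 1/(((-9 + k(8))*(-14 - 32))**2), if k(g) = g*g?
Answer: 1/6400900 ≈ 1.5623e-7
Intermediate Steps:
k(g) = g**2
1/(((-9 + k(8))*(-14 - 32))**2) = 1/(((-9 + 8**2)*(-14 - 32))**2) = 1/(((-9 + 64)*(-46))**2) = 1/((55*(-46))**2) = 1/((-2530)**2) = 1/6400900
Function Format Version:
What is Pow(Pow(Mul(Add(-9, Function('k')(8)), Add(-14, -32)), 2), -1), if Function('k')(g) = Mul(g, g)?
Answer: Rational(1, 6400900) ≈ 1.5623e-7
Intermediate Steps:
Function('k')(g) = Pow(g, 2)
Pow(Pow(Mul(Add(-9, Function('k')(8)), Add(-14, -32)), 2), -1) = Pow(Pow(Mul(Add(-9, Pow(8, 2)), Add(-14, -32)), 2), -1) = Pow(Pow(Mul(Add(-9, 64), -46), 2), -1) = Pow(Pow(Mul(55, -46), 2), -1) = Pow(Pow(-2530, 2), -1) = Pow(6400900, -1) = Rational(1, 6400900)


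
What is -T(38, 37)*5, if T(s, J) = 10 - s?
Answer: 140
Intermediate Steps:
-T(38, 37)*5 = -(10 - 1*38)*5 = -(10 - 38)*5 = -1*(-28)*5 = 28*5 = 140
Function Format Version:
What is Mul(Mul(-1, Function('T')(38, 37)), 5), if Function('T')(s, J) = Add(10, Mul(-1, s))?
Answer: 140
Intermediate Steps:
Mul(Mul(-1, Function('T')(38, 37)), 5) = Mul(Mul(-1, Add(10, Mul(-1, 38))), 5) = Mul(Mul(-1, Add(10, -38)), 5) = Mul(Mul(-1, -28), 5) = Mul(28, 5) = 140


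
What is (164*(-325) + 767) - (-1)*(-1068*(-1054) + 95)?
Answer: 1073234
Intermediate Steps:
(164*(-325) + 767) - (-1)*(-1068*(-1054) + 95) = (-53300 + 767) - (-1)*(1125672 + 95) = -52533 - (-1)*1125767 = -52533 - 1*(-1125767) = -52533 + 1125767 = 1073234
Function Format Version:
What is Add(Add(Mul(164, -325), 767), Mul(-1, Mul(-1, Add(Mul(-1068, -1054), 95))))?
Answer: 1073234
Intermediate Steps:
Add(Add(Mul(164, -325), 767), Mul(-1, Mul(-1, Add(Mul(-1068, -1054), 95)))) = Add(Add(-53300, 767), Mul(-1, Mul(-1, Add(1125672, 95)))) = Add(-52533, Mul(-1, Mul(-1, 1125767))) = Add(-52533, Mul(-1, -1125767)) = Add(-52533, 1125767) = 1073234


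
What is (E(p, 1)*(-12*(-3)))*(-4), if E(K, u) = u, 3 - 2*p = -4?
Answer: -144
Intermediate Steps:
p = 7/2 (p = 3/2 - 1/2*(-4) = 3/2 + 2 = 7/2 ≈ 3.5000)
(E(p, 1)*(-12*(-3)))*(-4) = (1*(-12*(-3)))*(-4) = (1*36)*(-4) = 36*(-4) = -144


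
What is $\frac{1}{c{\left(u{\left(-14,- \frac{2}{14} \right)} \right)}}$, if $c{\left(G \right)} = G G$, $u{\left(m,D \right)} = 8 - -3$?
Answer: $\frac{1}{121} \approx 0.0082645$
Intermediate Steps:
$u{\left(m,D \right)} = 11$ ($u{\left(m,D \right)} = 8 + 3 = 11$)
$c{\left(G \right)} = G^{2}$
$\frac{1}{c{\left(u{\left(-14,- \frac{2}{14} \right)} \right)}} = \frac{1}{11^{2}} = \frac{1}{121}$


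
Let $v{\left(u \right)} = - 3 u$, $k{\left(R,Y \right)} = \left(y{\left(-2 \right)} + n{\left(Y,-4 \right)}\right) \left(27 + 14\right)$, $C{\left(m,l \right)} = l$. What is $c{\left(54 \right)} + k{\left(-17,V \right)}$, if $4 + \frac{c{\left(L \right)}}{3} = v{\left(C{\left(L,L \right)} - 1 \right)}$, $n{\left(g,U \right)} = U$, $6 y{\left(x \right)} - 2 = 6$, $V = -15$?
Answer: $- \frac{1795}{3} \approx -598.33$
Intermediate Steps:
$y{\left(x \right)} = \frac{4}{3}$ ($y{\left(x \right)} = \frac{1}{3} + \frac{1}{6} \cdot 6 = \frac{1}{3} + 1 = \frac{4}{3}$)
$k{\left(R,Y \right)} = - \frac{328}{3}$ ($k{\left(R,Y \right)} = \left(\frac{4}{3} - 4\right) \left(27 + 14\right) = \left(- \frac{8}{3}\right) 41 = - \frac{328}{3}$)
$c{\left(L \right)} = -3 - 9 L$ ($c{\left(L \right)} = -12 + 3 \left(- 3 \left(L - 1\right)\right) = -12 + 3 \left(- 3 \left(-1 + L\right)\right) = -12 + 3 \left(3 - 3 L\right) = -12 - \left(-9 + 9 L\right) = -3 - 9 L$)
$c{\left(54 \right)} + k{\left(-17,V \right)} = \left(-3 - 486\right) - \frac{328}{3} = -489 - \frac{328}{3} = - \frac{1795}{3}$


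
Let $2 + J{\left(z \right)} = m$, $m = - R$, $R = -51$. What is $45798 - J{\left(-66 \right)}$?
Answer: $45749$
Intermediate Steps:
$m = 51$ ($m = \left(-1\right) \left(-51\right) = 51$)
$J{\left(z \right)} = 49$ ($J{\left(z \right)} = -2 + 51 = 49$)
$45798 - J{\left(-66 \right)} = 45798 - 49 = 45749$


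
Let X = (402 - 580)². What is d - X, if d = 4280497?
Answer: 4248813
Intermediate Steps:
X = 31684 (X = (-178)² = 31684)
d - X = 4280497 - 1*31684 = 4280497 - 31684 = 4248813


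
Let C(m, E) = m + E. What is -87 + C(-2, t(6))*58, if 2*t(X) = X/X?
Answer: -174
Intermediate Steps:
t(X) = ½ (t(X) = (X/X)/2 = (½)*1 = ½)
C(m, E) = E + m
-87 + C(-2, t(6))*58 = -87 + (½ - 2)*58 = -87 - 3/2*58 = -87 - 87 = -174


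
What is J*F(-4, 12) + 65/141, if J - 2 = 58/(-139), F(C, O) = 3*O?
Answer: 1125755/19599 ≈ 57.439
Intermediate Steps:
J = 220/139 (J = 2 + 58/(-139) = 2 + 58*(-1/139) = 2 - 58/139 = 220/139 ≈ 1.5827)
J*F(-4, 12) + 65/141 = 220*(3*12)/139 + 65/141 = (220/139)*36 + 65*(1/141) = 7920/139 + 65/141 = 1125755/19599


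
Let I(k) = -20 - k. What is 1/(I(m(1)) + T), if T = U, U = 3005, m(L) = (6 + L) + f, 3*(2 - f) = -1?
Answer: 3/8927 ≈ 0.00033606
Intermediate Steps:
f = 7/3 (f = 2 - ⅓*(-1) = 2 + ⅓ = 7/3 ≈ 2.3333)
m(L) = 25/3 + L (m(L) = (6 + L) + 7/3 = 25/3 + L)
T = 3005
1/(I(m(1)) + T) = 1/((-20 - (25/3 + 1)) + 3005) = 1/((-20 - 1*28/3) + 3005) = 1/((-20 - 28/3) + 3005) = 1/(-88/3 + 3005) = 1/(8927/3) = 3/8927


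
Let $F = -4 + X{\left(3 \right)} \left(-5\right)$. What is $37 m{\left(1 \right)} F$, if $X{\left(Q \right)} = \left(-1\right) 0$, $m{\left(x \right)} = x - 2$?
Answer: $148$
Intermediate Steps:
$m{\left(x \right)} = -2 + x$ ($m{\left(x \right)} = x - 2 = -2 + x$)
$X{\left(Q \right)} = 0$
$F = -4$ ($F = -4 + 0 \left(-5\right) = -4 + 0 = -4$)
$37 m{\left(1 \right)} F = 37 \left(-2 + 1\right) \left(-4\right) = 37 \left(-1\right) \left(-4\right) = \left(-37\right) \left(-4\right) = 148$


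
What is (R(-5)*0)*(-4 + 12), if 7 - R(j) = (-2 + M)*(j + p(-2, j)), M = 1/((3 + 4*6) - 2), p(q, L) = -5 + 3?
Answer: 0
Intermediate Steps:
p(q, L) = -2
M = 1/25 (M = 1/((3 + 24) - 2) = 1/(27 - 2) = 1/25 ≈ 0.040000)
R(j) = 77/25 + 49*j/25 (R(j) = 7 - (-2 + 1/25)*(j - 2) = 7 - (-49)*(-2 + j)/25 = 7 - (98/25 - 49*j/25) = 7 + (-98/25 + 49*j/25) = 77/25 + 49*j/25)
(R(-5)*0)*(-4 + 12) = ((77/25 + (49/25)*(-5))*0)*(-4 + 12) = ((77/25 - 49/5)*0)*8 = -168/25*0*8 = 0*8 = 0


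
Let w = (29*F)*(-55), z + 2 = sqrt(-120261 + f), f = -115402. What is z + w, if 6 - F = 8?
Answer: 3188 + I*sqrt(235663) ≈ 3188.0 + 485.45*I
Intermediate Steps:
F = -2 (F = 6 - 1*8 = 6 - 8 = -2)
z = -2 + I*sqrt(235663) (z = -2 + sqrt(-120261 - 115402) = -2 + sqrt(-235663) = -2 + I*sqrt(235663) ≈ -2.0 + 485.45*I)
w = 3190 (w = (29*(-2))*(-55) = -58*(-55) = 3190)
z + w = (-2 + I*sqrt(235663)) + 3190 = 3188 + I*sqrt(235663)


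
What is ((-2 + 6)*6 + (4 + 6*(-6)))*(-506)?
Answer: 4048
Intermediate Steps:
((-2 + 6)*6 + (4 + 6*(-6)))*(-506) = (4*6 + (4 - 36))*(-506) = (24 - 32)*(-506) = -8*(-506) = 4048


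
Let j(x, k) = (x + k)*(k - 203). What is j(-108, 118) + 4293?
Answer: 3443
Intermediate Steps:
j(x, k) = (-203 + k)*(k + x) (j(x, k) = (k + x)*(-203 + k) = (-203 + k)*(k + x))
j(-108, 118) + 4293 = (118² - 203*118 - 203*(-108) + 118*(-108)) + 4293 = (13924 - 23954 + 21924 - 12744) + 4293 = -850 + 4293 = 3443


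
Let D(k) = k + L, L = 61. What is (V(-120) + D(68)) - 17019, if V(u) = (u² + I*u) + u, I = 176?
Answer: -23730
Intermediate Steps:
D(k) = 61 + k (D(k) = k + 61 = 61 + k)
V(u) = u² + 177*u (V(u) = (u² + 176*u) + u = u² + 177*u)
(V(-120) + D(68)) - 17019 = (-120*(177 - 120) + (61 + 68)) - 17019 = (-120*57 + 129) - 17019 = (-6840 + 129) - 17019 = -6711 - 17019 = -23730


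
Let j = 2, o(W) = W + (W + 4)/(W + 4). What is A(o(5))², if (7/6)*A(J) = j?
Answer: 144/49 ≈ 2.9388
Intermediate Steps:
o(W) = 1 + W (o(W) = W + (4 + W)/(4 + W) = W + 1 = 1 + W)
A(J) = 12/7 (A(J) = (6/7)*2 = 12/7)
A(o(5))² = (12/7)² = 144/49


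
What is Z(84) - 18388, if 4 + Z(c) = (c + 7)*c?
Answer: -10748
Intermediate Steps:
Z(c) = -4 + c*(7 + c) (Z(c) = -4 + (c + 7)*c = -4 + (7 + c)*c = -4 + c*(7 + c))
Z(84) - 18388 = (-4 + 84² + 7*84) - 18388 = (-4 + 7056 + 588) - 18388 = 7640 - 18388 = -10748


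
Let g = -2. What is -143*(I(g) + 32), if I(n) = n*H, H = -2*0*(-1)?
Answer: -4576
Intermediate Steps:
H = 0 (H = 0*(-1) = 0)
I(n) = 0 (I(n) = n*0 = 0)
-143*(I(g) + 32) = -143*(0 + 32) = -143*32 = -4576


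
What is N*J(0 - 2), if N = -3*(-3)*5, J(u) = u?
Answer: -90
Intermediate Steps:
N = 45 (N = 9*5 = 45)
N*J(0 - 2) = 45*(0 - 2) = 45*(-2) = -90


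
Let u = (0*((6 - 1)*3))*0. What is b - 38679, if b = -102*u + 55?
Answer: -38624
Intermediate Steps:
u = 0 (u = (0*(5*3))*0 = (0*15)*0 = 0*0 = 0)
b = 55 (b = -102*0 + 55 = 0 + 55 = 55)
b - 38679 = 55 - 38679 = -38624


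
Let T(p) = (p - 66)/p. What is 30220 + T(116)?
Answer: 1752785/58 ≈ 30220.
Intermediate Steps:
T(p) = (-66 + p)/p
30220 + T(116) = 30220 + (-66 + 116)/116 = 30220 + (1/116)*50 = 30220 + 25/58 = 1752785/58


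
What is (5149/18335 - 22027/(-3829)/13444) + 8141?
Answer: 404421226609591/49675378340 ≈ 8141.3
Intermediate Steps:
(5149/18335 - 22027/(-3829)/13444) + 8141 = (5149*(1/18335) - 22027*(-1/3829)*(1/13444)) + 8141 = (271/965 + (22027/3829)*(1/13444)) + 8141 = (271/965 + 22027/51477076) + 8141 = 13971543651/49675378340 + 8141 = 404421226609591/49675378340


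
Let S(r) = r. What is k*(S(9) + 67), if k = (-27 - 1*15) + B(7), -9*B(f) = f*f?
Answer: -32452/9 ≈ -3605.8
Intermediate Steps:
B(f) = -f**2/9 (B(f) = -f*f/9 = -f**2/9)
k = -427/9 (k = (-27 - 1*15) - 1/9*7**2 = (-27 - 15) - 1/9*49 = -42 - 49/9 = -427/9 ≈ -47.444)
k*(S(9) + 67) = -427*(9 + 67)/9 = -427/9*76 = -32452/9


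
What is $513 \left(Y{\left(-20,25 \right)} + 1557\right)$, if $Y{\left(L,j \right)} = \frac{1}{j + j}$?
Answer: $\frac{39937563}{50} \approx 7.9875 \cdot 10^{5}$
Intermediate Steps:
$Y{\left(L,j \right)} = \frac{1}{2 j}$
$513 \left(Y{\left(-20,25 \right)} + 1557\right) = 513 \left(\frac{1}{2 \cdot 25} + 1557\right) = 513 \left(\frac{1}{2} \cdot \frac{1}{25} + 1557\right) = 513 \left(\frac{1}{50} + 1557\right) = 513 \cdot \frac{77851}{50} = \frac{39937563}{50}$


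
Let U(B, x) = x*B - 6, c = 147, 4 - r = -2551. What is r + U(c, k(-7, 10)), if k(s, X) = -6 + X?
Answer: 3137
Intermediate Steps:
r = 2555 (r = 4 - 1*(-2551) = 4 + 2551 = 2555)
U(B, x) = -6 + B*x (U(B, x) = B*x - 6 = -6 + B*x)
r + U(c, k(-7, 10)) = 2555 + (-6 + 147*(-6 + 10)) = 2555 + (-6 + 147*4) = 2555 + (-6 + 588) = 2555 + 582 = 3137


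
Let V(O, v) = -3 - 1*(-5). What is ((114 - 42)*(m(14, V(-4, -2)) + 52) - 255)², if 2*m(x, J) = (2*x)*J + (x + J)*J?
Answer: 44315649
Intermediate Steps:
V(O, v) = 2 (V(O, v) = -3 + 5 = 2)
m(x, J) = J*x + J*(J + x)/2 (m(x, J) = ((2*x)*J + (x + J)*J)/2 = (2*J*x + (J + x)*J)/2 = (2*J*x + J*(J + x))/2 = (J*(J + x) + 2*J*x)/2 = J*x + J*(J + x)/2)
((114 - 42)*(m(14, V(-4, -2)) + 52) - 255)² = ((114 - 42)*((½)*2*(2 + 3*14) + 52) - 255)² = (72*((½)*2*(2 + 42) + 52) - 255)² = (72*((½)*2*44 + 52) - 255)² = (72*(44 + 52) - 255)² = (72*96 - 255)² = (6912 - 255)² = 6657² = 44315649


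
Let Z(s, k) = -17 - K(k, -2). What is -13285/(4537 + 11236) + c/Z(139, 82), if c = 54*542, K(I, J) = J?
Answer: -153947813/78865 ≈ -1952.0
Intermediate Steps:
c = 29268
Z(s, k) = -15 (Z(s, k) = -17 - 1*(-2) = -17 + 2 = -15)
-13285/(4537 + 11236) + c/Z(139, 82) = -13285/(4537 + 11236) + 29268/(-15) = -13285/15773 + 29268*(-1/15) = -13285*1/15773 - 9756/5 = -13285/15773 - 9756/5 = -153947813/78865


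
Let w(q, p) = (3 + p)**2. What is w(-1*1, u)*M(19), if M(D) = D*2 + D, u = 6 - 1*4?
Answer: 1425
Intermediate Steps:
u = 2 (u = 6 - 4 = 2)
M(D) = 3*D (M(D) = 2*D + D = 3*D)
w(-1*1, u)*M(19) = (3 + 2)**2*(3*19) = 5**2*57 = 25*57 = 1425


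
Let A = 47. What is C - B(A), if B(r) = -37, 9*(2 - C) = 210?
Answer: 47/3 ≈ 15.667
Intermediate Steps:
C = -64/3 (C = 2 - ⅑*210 = 2 - 70/3 = -64/3 ≈ -21.333)
C - B(A) = -64/3 - 1*(-37) = -64/3 + 37 = 47/3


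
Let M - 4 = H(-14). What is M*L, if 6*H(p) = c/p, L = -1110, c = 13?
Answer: -59755/14 ≈ -4268.2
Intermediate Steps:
H(p) = 13/(6*p) (H(p) = (13/p)/6 = 13/(6*p))
M = 323/84 (M = 4 + (13/6)/(-14) = 4 + (13/6)*(-1/14) = 4 - 13/84 = 323/84 ≈ 3.8452)
M*L = (323/84)*(-1110) = -59755/14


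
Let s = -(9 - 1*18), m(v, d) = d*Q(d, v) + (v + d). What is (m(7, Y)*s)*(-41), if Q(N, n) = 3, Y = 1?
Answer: -4059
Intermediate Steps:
m(v, d) = v + 4*d (m(v, d) = d*3 + (v + d) = 3*d + (d + v) = v + 4*d)
s = 9 (s = -(9 - 18) = -1*(-9) = 9)
(m(7, Y)*s)*(-41) = ((7 + 4*1)*9)*(-41) = ((7 + 4)*9)*(-41) = (11*9)*(-41) = 99*(-41) = -4059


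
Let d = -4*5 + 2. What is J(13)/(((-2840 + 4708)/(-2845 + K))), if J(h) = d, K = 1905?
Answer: 4230/467 ≈ 9.0578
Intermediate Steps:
d = -18 (d = -20 + 2 = -18)
J(h) = -18
J(13)/(((-2840 + 4708)/(-2845 + K))) = -18*(-2845 + 1905)/(-2840 + 4708) = -18/(1868/(-940)) = -18/(1868*(-1/940)) = -18/(-467/235) = -18*(-235/467) = 4230/467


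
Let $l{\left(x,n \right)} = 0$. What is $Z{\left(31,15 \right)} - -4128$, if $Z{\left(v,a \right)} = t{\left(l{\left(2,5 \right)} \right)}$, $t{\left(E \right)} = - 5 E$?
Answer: $4128$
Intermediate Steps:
$Z{\left(v,a \right)} = 0$ ($Z{\left(v,a \right)} = \left(-5\right) 0 = 0$)
$Z{\left(31,15 \right)} - -4128 = 0 - -4128 = 0 + 4128 = 4128$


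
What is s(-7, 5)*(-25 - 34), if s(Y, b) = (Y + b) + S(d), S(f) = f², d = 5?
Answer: -1357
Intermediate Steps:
s(Y, b) = 25 + Y + b (s(Y, b) = (Y + b) + 5² = (Y + b) + 25 = 25 + Y + b)
s(-7, 5)*(-25 - 34) = (25 - 7 + 5)*(-25 - 34) = 23*(-59) = -1357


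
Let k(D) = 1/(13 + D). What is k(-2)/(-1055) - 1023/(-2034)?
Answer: 3956627/7868190 ≈ 0.50286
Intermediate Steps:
k(-2)/(-1055) - 1023/(-2034) = 1/((13 - 2)*(-1055)) - 1023/(-2034) = -1/1055/11 - 1023*(-1/2034) = (1/11)*(-1/1055) + 341/678 = -1/11605 + 341/678 = 3956627/7868190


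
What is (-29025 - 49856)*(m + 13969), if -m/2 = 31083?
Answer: 3801827557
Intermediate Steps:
m = -62166 (m = -2*31083 = -62166)
(-29025 - 49856)*(m + 13969) = (-29025 - 49856)*(-62166 + 13969) = -78881*(-48197) = 3801827557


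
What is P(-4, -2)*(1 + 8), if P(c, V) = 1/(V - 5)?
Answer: -9/7 ≈ -1.2857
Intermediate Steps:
P(c, V) = 1/(-5 + V)
P(-4, -2)*(1 + 8) = (1 + 8)/(-5 - 2) = 9/(-7) = -⅐*9 = -9/7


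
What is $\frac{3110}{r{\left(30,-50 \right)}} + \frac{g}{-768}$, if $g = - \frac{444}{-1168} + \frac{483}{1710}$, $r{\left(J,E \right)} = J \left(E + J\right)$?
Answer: $- \frac{331337317}{63912960} \approx -5.1842$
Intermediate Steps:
$g = \frac{55141}{83220}$ ($g = \left(-444\right) \left(- \frac{1}{1168}\right) + 483 \cdot \frac{1}{1710} = \frac{111}{292} + \frac{161}{570} = \frac{55141}{83220} \approx 0.66259$)
$\frac{3110}{r{\left(30,-50 \right)}} + \frac{g}{-768} = \frac{3110}{30 \left(-50 + 30\right)} + \frac{55141}{83220 \left(-768\right)} = \frac{3110}{30 \left(-20\right)} + \frac{55141}{83220} \left(- \frac{1}{768}\right) = \frac{3110}{-600} - \frac{55141}{63912960} = 3110 \left(- \frac{1}{600}\right) - \frac{55141}{63912960} = - \frac{311}{60} - \frac{55141}{63912960} = - \frac{331337317}{63912960}$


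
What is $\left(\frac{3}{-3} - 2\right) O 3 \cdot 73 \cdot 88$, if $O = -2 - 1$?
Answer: $173448$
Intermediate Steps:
$O = -3$ ($O = -2 - 1 = -3$)
$\left(\frac{3}{-3} - 2\right) O 3 \cdot 73 \cdot 88 = \left(\frac{3}{-3} - 2\right) \left(-3\right) 3 \cdot 73 \cdot 88 = \left(3 \left(- \frac{1}{3}\right) - 2\right) \left(-3\right) 3 \cdot 73 \cdot 88 = \left(-1 - 2\right) \left(-3\right) 3 \cdot 73 \cdot 88 = \left(-3\right) \left(-3\right) 3 \cdot 73 \cdot 88 = 9 \cdot 3 \cdot 73 \cdot 88 = 27 \cdot 73 \cdot 88 = 1971 \cdot 88 = 173448$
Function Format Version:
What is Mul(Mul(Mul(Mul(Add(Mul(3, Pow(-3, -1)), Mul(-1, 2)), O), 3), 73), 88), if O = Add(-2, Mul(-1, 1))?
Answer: 173448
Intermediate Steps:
O = -3 (O = Add(-2, -1) = -3)
Mul(Mul(Mul(Mul(Add(Mul(3, Pow(-3, -1)), Mul(-1, 2)), O), 3), 73), 88) = Mul(Mul(Mul(Mul(Add(Mul(3, Pow(-3, -1)), Mul(-1, 2)), -3), 3), 73), 88) = Mul(Mul(Mul(Mul(Add(Mul(3, Rational(-1, 3)), -2), -3), 3), 73), 88) = Mul(Mul(Mul(Mul(Add(-1, -2), -3), 3), 73), 88) = Mul(Mul(Mul(Mul(-3, -3), 3), 73), 88) = Mul(Mul(Mul(9, 3), 73), 88) = Mul(Mul(27, 73), 88) = Mul(1971, 88) = 173448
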